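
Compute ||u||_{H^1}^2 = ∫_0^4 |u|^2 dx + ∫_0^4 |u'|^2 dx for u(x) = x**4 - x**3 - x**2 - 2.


||u||_{H^1}^2 = 2015728/63

The H^1 norm (squared) on an interval (0, L) is
  ||u||_{H^1}^2 = ∫_0^L u(x)^2 dx + ∫_0^L u'(x)^2 dx.
Compute u'(x) = 4*x**3 - 3*x**2 - 2*x.
Then u(x)^2 = x**8 - 2*x**7 - x**6 + 2*x**5 - 3*x**4 + 4*x**3 + 4*x**2 + 4 and u'(x)^2 = 16*x**6 - 24*x**5 - 7*x**4 + 12*x**3 + 4*x**2.
Integrate each monomial from 0 to 4 using ∫_0^4 c·x^n dx = c·4^(n+1)/(n+1):
  ∫_0^4 u(x)^2 dx = ∫_0^4 (x^8 - 2*x^7 - x^6 + 2*x^5 - 3*x^4 + 4*x^3 + 4*x^2 + 4) dx. Term by term:
    ∫_0^4 x^8 dx = 262144/9;  ∫_0^4 -2*x^7 dx = -16384;  ∫_0^4 -x^6 dx = -16384/7;
    ∫_0^4 2*x^5 dx = 4096/3;  ∫_0^4 -3*x^4 dx = -3072/5;  ∫_0^4 4*x^3 dx = 256;
    ∫_0^4 4*x^2 dx = 256/3;  ∫_0^4 4 dx = 16.
  Sum: 262144/9 − 16384 − 16384/7 + 4096/3 − 3072/5 + 256 + 256/3 + 16 = 3625904/315.
  ∫_0^4 u'(x)^2 dx = ∫_0^4 (16*x^6 - 24*x^5 - 7*x^4 + 12*x^3 + 4*x^2) dx. Term by term:
    ∫_0^4 16*x^6 dx = 262144/7;  ∫_0^4 -24*x^5 dx = -16384;  ∫_0^4 -7*x^4 dx = -7168/5;
    ∫_0^4 12*x^3 dx = 768;  ∫_0^4 4*x^2 dx = 256/3.
  Sum: 262144/7 − 16384 − 7168/5 + 768 + 256/3 = 2150912/105.
Adding: ||u||_{H^1}^2 = 3625904/315 + 2150912/105 = 2015728/63.


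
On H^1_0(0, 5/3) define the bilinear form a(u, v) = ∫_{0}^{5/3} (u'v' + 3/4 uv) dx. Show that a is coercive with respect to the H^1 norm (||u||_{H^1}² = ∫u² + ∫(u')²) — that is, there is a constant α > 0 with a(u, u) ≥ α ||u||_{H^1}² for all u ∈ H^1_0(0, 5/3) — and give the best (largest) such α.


α = 3*(25 + 12*π^2)/(4*(25 + 9*π^2))

Coercivity of a(·,·) on H^1_0(0, 5/3) means a(u, u) ≥ α ||u||_{H^1}² for every u ∈ H^1_0.
The interval has length L = 5/3, and Poincaré/coercivity depend only on L. Here a(u, u) = ∫(u')² + (3/4)·∫u².
Here 0 < c = 3/4 < 1. The condition a(u,u) ≥ α||u||_{H^1}² reads (1−α)∫(u')² ≥ (α−c)∫u². Any admissible α is ≤ 1 (rapidly oscillating u have ∫u²/∫(u')² → 0), and α = 1 would force 0 ≥ (1−c)∫u², impossible since c < 1; so 1−α > 0. By the sharp Poincaré inequality on H^1_0 of an interval of length L, ∫(u')² ≥ (π/L)²∫u² with equality for the first sine mode sin(π(x−x₀)/L) (x₀ the left endpoint), so the inequality holds for all u iff (1−α)(π/L)² ≥ α − c, i.e. α ≤ ((π/L)² + c)/((π/L)² + 1) = (1 + c(L/π)²)/(1 + (L/π)²). With (π/L)² = 9*π^2/25 and c = 3/4, the largest admissible constant is α = ((π/L)² + c)/((π/L)² + 1).
Simplifying, α = 3*(25 + 12*π^2)/(4*(25 + 9*π^2)).


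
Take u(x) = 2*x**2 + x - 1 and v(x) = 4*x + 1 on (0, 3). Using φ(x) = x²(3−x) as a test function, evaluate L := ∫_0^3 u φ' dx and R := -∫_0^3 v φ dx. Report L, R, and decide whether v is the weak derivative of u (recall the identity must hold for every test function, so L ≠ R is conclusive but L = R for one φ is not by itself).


LHS = -1107/20, RHS = -1107/20. Yes, v = u' weakly.

u(x) = 2*x**2 + x - 1, classical derivative u'(x) = 4*x + 1.
φ(x) = x²(3−x), so φ'(x) = 3*x*(2 - x).
Note φ(0) = φ(3) = 0, so the boundary term u·φ vanishes.
LHS = ∫_0^3 u(x) φ'(x) dx = ∫_0^3 (-6*x^4 + 9*x^3 + 9*x^2 - 6*x) dx. Term by term:
  ∫_0^3 -6*x^4 dx = -1458/5;  ∫_0^3 9*x^3 dx = 729/4;  ∫_0^3 9*x^2 dx = 81;
  ∫_0^3 -6*x dx = -27.
Sum: -1458/5 + 729/4 + 81 − 27 = -1107/20.
So LHS = -1107/20.
∫_0^3 v(x) φ(x) dx = ∫_0^3 (-4*x^4 + 11*x^3 + 3*x^2) dx. Term by term:
  ∫_0^3 -4*x^4 dx = -972/5;  ∫_0^3 11*x^3 dx = 891/4;  ∫_0^3 3*x^2 dx = 27.
Sum: -972/5 + 891/4 + 27 = 1107/20.
So RHS = -∫_0^3 v(x) φ(x) dx = -1107/20.
LHS = RHS, so the identity holds for this test φ.
Moreover u is smooth here and v(x) = u'(x) = 4*x + 1 pointwise, so the identity holds for every test function. Hence v is the weak derivative of u.


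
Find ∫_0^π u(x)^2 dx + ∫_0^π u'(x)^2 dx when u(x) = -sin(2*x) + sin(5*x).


||u||_{H^1(0,π)}^2 = 31*π/2

u'(x) = -2*cos(2*x) + 5*cos(5*x).
Expand u² and (u')² and integrate term by term on (0, π), using: for integers n ≥ 1, ∫_0^π sin²(nx) dx = ∫_0^π cos²(nx) dx = π/2; for n ≠ n', ∫_0^π sin(nx)sin(n'x) dx = ∫_0^π cos(nx)cos(n'x) dx = 0; and by product-to-sum, ∫_0^π sin(nx)cos(n'x) dx = ½∫_0^π [sin((n+n')x) + sin((n−n')x)] dx, which is 0 when n+n' is even and 2n/(n²−n'²) when n+n' is odd (it need not vanish on (0, π)).
  u² squared terms: (-1)²·∫sin(2x)² dx = 1·π/2 = π/2;  (1)²·∫sin(5x)² dx = 1·π/2 = π/2.
  u² cross terms: 2·(-1)·(1)·∫sin(2x)·sin(5x) dx = -2·(0) = 0.
  So ∫_0^π u² dx = π/2 + π/2 + 0 = π.
  (u')² squared terms: (-2)²·∫cos(2x)² dx = 4·π/2 = 2*π;  (5)²·∫cos(5x)² dx = 25·π/2 = 25*π/2.
  (u')² cross terms: 2·(-2)·(5)·∫cos(2x)·cos(5x) dx = -20·(0) = 0.
  So ∫_0^π (u')² dx = 2*π + 25*π/2 + 0 = 29*π/2.
||u||_{H^1}^2 = (π) + (29*π/2) = 31*π/2.


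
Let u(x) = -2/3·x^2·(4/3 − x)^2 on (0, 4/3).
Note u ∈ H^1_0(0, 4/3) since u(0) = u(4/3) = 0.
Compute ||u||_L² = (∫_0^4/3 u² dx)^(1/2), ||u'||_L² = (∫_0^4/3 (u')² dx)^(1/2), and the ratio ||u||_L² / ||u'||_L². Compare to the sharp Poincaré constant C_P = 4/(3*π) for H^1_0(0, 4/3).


||u||_L² / ||u'||_L² = 2*sqrt(3)/9 < C_P = 4/(3*π).

u(x) = -2/3·x^2·(4/3 − x)^2, so u'(x) = 8*x*(-9*x^2 + 18*x - 8)/27.
u(x) = -2/3·x^2·(4/3 − x)^2 vanishes at x = 0 and x = 4/3, so u ∈ H^1_0(0, 4/3). Differentiate via the product rule and integrate the resulting polynomials term by term.
  ∫_0^4/3 u² dx = ∫_0^4/3 (4*x^8/9 - 64*x^7/27 + 128*x^6/27 - 1024*x^5/243 + 1024*x^4/729) dx. Term by term:
    ∫_0^4/3 4*x^8/9 dx = 1048576/1594323;  ∫_0^4/3 -64*x^7/27 dx = -524288/177147;  ∫_0^4/3 128*x^6/27 dx = 2097152/413343;
    ∫_0^4/3 -1024*x^5/243 dx = -2097152/531441;  ∫_0^4/3 1024*x^4/729 dx = 1048576/885735.
  Sum: 1048576/1594323 − 524288/177147 + 2097152/413343 − 2097152/531441 + 1048576/885735 = 524288/55801305.
  ∫_0^4/3 (u')² dx = ∫_0^4/3 (64*x^6/9 - 256*x^5/9 + 3328*x^4/81 - 2048*x^3/81 + 4096*x^2/729) dx. Term by term:
    ∫_0^4/3 64*x^6/9 dx = 1048576/137781;  ∫_0^4/3 -256*x^5/9 dx = -524288/19683;  ∫_0^4/3 3328*x^4/81 dx = 3407872/98415;
    ∫_0^4/3 -2048*x^3/81 dx = -131072/6561;  ∫_0^4/3 4096*x^2/729 dx = 262144/59049.
  Sum: 1048576/137781 − 524288/19683 + 3407872/98415 − 131072/6561 + 262144/59049 = 131072/2066715.
∫_0^4/3 u² dx = 524288/55801305, so ||u||_L² = 512*sqrt(210)/76545.
∫_0^4/3 (u')² dx = 131072/2066715, so ||u'||_L² = 256*sqrt(70)/8505.
Ratio ||u||_L² / ||u'||_L² = 2*sqrt(3)/9.
Sharp Poincaré constant on H^1_0(0, 4/3) is C_P = L/π = 4/(3*π), achieved by sin(3*π/4·x).
A polynomial bump cannot attain the sharp Poincaré constant (only the first sine eigenfunction does), so the ratio is strictly less than C_P, consistent with ||u||_L² ≤ C_P ||u'||_L².


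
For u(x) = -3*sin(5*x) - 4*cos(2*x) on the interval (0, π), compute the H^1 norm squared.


||u||_{H^1(0,π)}^2 = 400/7 + 157*π

u'(x) = 8*sin(2*x) - 15*cos(5*x).
Expand u² and (u')² and integrate term by term on (0, π), using: for integers n ≥ 1, ∫_0^π sin²(nx) dx = ∫_0^π cos²(nx) dx = π/2; for n ≠ n', ∫_0^π sin(nx)sin(n'x) dx = ∫_0^π cos(nx)cos(n'x) dx = 0; and by product-to-sum, ∫_0^π sin(nx)cos(n'x) dx = ½∫_0^π [sin((n+n')x) + sin((n−n')x)] dx, which is 0 when n+n' is even and 2n/(n²−n'²) when n+n' is odd (it need not vanish on (0, π)).
  u² squared terms: (-4)²·∫cos(2x)² dx = 16·π/2 = 8*π;  (-3)²·∫sin(5x)² dx = 9·π/2 = 9*π/2.
  u² cross terms: 2·(-4)·(-3)·∫cos(2x)·sin(5x) dx = 24·(10/21) = 80/7.
  So ∫_0^π u² dx = 8*π + 9*π/2 + 80/7 = 80/7 + 25*π/2.
  (u')² squared terms: (-15)²·∫cos(5x)² dx = 225·π/2 = 225*π/2;  (8)²·∫sin(2x)² dx = 64·π/2 = 32*π.
  (u')² cross terms: 2·(-15)·(8)·∫cos(5x)·sin(2x) dx = -240·(-4/21) = 320/7.
  So ∫_0^π (u')² dx = 225*π/2 + 32*π + 320/7 = 320/7 + 289*π/2.
||u||_{H^1}^2 = (80/7 + 25*π/2) + (320/7 + 289*π/2) = 400/7 + 157*π.


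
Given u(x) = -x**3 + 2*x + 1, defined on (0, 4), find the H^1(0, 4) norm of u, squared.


||u||_{H^1}^2 = 65476/21

The H^1 norm (squared) on an interval (0, L) is
  ||u||_{H^1}^2 = ∫_0^L u(x)^2 dx + ∫_0^L u'(x)^2 dx.
Compute u'(x) = 2 - 3*x**2.
Then u(x)^2 = x**6 - 4*x**4 - 2*x**3 + 4*x**2 + 4*x + 1 and u'(x)^2 = 9*x**4 - 12*x**2 + 4.
Integrate each monomial from 0 to 4 using ∫_0^4 c·x^n dx = c·4^(n+1)/(n+1):
  ∫_0^4 u(x)^2 dx = ∫_0^4 (x^6 - 4*x^4 - 2*x^3 + 4*x^2 + 4*x + 1) dx. Term by term:
    ∫_0^4 x^6 dx = 16384/7;  ∫_0^4 -4*x^4 dx = -4096/5;  ∫_0^4 -2*x^3 dx = -128;
    ∫_0^4 4*x^2 dx = 256/3;  ∫_0^4 4*x dx = 32;  ∫_0^4 1 dx = 4.
  Sum: 16384/7 − 4096/5 − 128 + 256/3 + 32 + 4 = 159044/105.
  ∫_0^4 u'(x)^2 dx = ∫_0^4 (9*x^4 - 12*x^2 + 4) dx. Term by term:
    ∫_0^4 9*x^4 dx = 9216/5;  ∫_0^4 -12*x^2 dx = -256;  ∫_0^4 4 dx = 16.
  Sum: 9216/5 − 256 + 16 = 8016/5.
Adding: ||u||_{H^1}^2 = 159044/105 + 8016/5 = 65476/21.


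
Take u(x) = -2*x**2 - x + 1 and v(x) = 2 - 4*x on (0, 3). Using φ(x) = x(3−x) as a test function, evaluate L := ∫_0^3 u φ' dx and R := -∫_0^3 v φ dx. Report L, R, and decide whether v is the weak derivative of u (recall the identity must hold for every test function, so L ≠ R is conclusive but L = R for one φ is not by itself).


LHS = 63/2, RHS = 18. No, v is not the weak derivative of u.

u(x) = -2*x**2 - x + 1, classical derivative u'(x) = -4*x - 1.
φ(x) = x(3−x), so φ'(x) = 3 - 2*x.
Note φ(0) = φ(3) = 0, so the boundary term u·φ vanishes.
LHS = ∫_0^3 u(x) φ'(x) dx = ∫_0^3 (4*x^3 - 4*x^2 - 5*x + 3) dx. Term by term:
  ∫_0^3 4*x^3 dx = 81;  ∫_0^3 -4*x^2 dx = -36;  ∫_0^3 -5*x dx = -45/2;
  ∫_0^3 3 dx = 9.
Sum: 81 − 36 − 45/2 + 9 = 63/2.
So LHS = 63/2.
∫_0^3 v(x) φ(x) dx = ∫_0^3 (4*x^3 - 14*x^2 + 6*x) dx. Term by term:
  ∫_0^3 4*x^3 dx = 81;  ∫_0^3 -14*x^2 dx = -126;  ∫_0^3 6*x dx = 27.
Sum: 81 − 126 + 27 = -18.
So RHS = -∫_0^3 v(x) φ(x) dx = 18.
LHS − RHS = 27/2 ≠ 0, so the identity fails.
(For a valid weak derivative the identity must hold for EVERY test function, in particular this one. The failure shows v is NOT the weak derivative of u.)
Correct weak derivative would be u'(x) = -4*x - 1.


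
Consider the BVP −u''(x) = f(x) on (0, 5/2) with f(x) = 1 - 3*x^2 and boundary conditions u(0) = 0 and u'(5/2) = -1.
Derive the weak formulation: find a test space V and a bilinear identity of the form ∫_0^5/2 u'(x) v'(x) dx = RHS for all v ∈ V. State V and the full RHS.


V = {v ∈ H^1(0, 5/2) : v(0) = 0} (test functions vanish at x = 0 where u is specified); weak form: ∫_0^5/2 u'v' dx = ∫_0^5/2 (1 - 3*x^2) v dx − v(5/2) for all v ∈ V.

Multiply both sides by a test function v and integrate from 0 to 5/2:
  ∫_0^5/2 −u''(x) v(x) dx = ∫_0^5/2 f(x) v(x) dx.
Integrate the LHS by parts once:
  ∫_0^5/2 −u'' v dx = −[u'(x) v(x)]_0^5/2 + ∫_0^5/2 u'(x) v'(x) dx.
Thus ∫_0^5/2 u'(x) v'(x) dx = ∫_0^5/2 f(x) v(x) dx + [u'(x) v(x)]_0^5/2.
Choose V so that boundary terms are either known or forced to vanish.
Mixed BC: u(0) = 0 (Dirichlet) and u'(5/2) = -1 (Neumann). Define V = {v ∈ H^1(0, 5/2) : v(0) = 0}. Then [u' v]_0^5/2 = u'(5/2)·v(5/2) − u'(0)·0 = − v(5/2).
Weak formulation: find u (satisfying any essential BC) such that ∫_0^5/2 u'(x) v'(x) dx = ∫_0^5/2 f v dx − v(5/2) for all v ∈ V (Dirichlet at 0 absorbed into V; Neumann datum at x = 5/2 contributes the boundary term).
Substituting f(x) = 1 - 3*x^2, the right-hand side is ∫_0^5/2 (1 - 3*x^2) v dx − v(5/2).


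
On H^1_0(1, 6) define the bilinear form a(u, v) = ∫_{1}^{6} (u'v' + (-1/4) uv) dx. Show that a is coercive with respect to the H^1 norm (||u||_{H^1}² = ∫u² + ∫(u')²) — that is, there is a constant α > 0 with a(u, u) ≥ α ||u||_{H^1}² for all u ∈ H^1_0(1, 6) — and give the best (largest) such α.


α = (-25/4 + π^2)/(π^2 + 25)

Coercivity of a(·,·) on H^1_0(1, 6) means a(u, u) ≥ α ||u||_{H^1}² for every u ∈ H^1_0.
The interval has length L = 5, and Poincaré/coercivity depend only on L. Here a(u, u) = ∫(u')² + (-1/4)·∫u².
Here c = -1/4 < 0 with |c| < (π/L)² = π^2/25, so coercivity still holds. The condition a(u,u) ≥ α||u||_{H^1}² reads (1−α)∫(u')² ≥ (α−c)∫u². Any admissible α is ≤ 1 (rapidly oscillating u have ∫u²/∫(u')² → 0), and α = 1 would force 0 ≥ (1−c)∫u², impossible since c < 1; so 1−α > 0. By the sharp Poincaré inequality on H^1_0 of an interval of length L, ∫(u')² ≥ (π/L)²∫u² with equality for the first sine mode sin(π(x−x₀)/L) (x₀ the left endpoint), so the inequality holds for all u iff (1−α)(π/L)² ≥ α − c, i.e. α ≤ ((π/L)² + c)/((π/L)² + 1) = (1 + c(L/π)²)/(1 + (L/π)²). (Direct route, valid since c ≤ 0: Poincaré gives c∫u² ≥ c(L/π)²∫(u')², so a(u,u) ≥ (1 + c(L/π)²)∫(u')², while ||u||_{H^1}² ≤ (1 + (L/π)²)∫(u')²; dividing yields the same α.) With (π/L)² = π^2/25 and c = -1/4, the largest admissible constant is α = ((π/L)² + c)/((π/L)² + 1).
Simplifying, α = (-25/4 + π^2)/(π^2 + 25).


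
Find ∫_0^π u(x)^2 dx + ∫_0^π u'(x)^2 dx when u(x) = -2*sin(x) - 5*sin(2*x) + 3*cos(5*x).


||u||_{H^1(0,π)}^2 = 1040/7 + 367*π/2

u'(x) = -15*sin(5*x) - 2*cos(x) - 10*cos(2*x).
Expand u² and (u')² and integrate term by term on (0, π), using: for integers n ≥ 1, ∫_0^π sin²(nx) dx = ∫_0^π cos²(nx) dx = π/2; for n ≠ n', ∫_0^π sin(nx)sin(n'x) dx = ∫_0^π cos(nx)cos(n'x) dx = 0; and by product-to-sum, ∫_0^π sin(nx)cos(n'x) dx = ½∫_0^π [sin((n+n')x) + sin((n−n')x)] dx, which is 0 when n+n' is even and 2n/(n²−n'²) when n+n' is odd (it need not vanish on (0, π)).
  u² squared terms: (-5)²·∫sin(2x)² dx = 25·π/2 = 25*π/2;  (-2)²·∫sin(x)² dx = 4·π/2 = 2*π;  (3)²·∫cos(5x)² dx = 9·π/2 = 9*π/2.
  u² cross terms: 2·(-5)·(-2)·∫sin(2x)·sin(x) dx = 20·(0) = 0;  2·(-5)·(3)·∫sin(2x)·cos(5x) dx = -30·(-4/21) = 40/7;  2·(-2)·(3)·∫sin(x)·cos(5x) dx = -12·(0) = 0.
  So ∫_0^π u² dx = 25*π/2 + 2*π + 9*π/2 + 0 + 40/7 + 0 = 40/7 + 19*π.
  (u')² squared terms: (-15)²·∫sin(5x)² dx = 225·π/2 = 225*π/2;  (-10)²·∫cos(2x)² dx = 100·π/2 = 50*π;  (-2)²·∫cos(x)² dx = 4·π/2 = 2*π.
  (u')² cross terms: 2·(-15)·(-10)·∫sin(5x)·cos(2x) dx = 300·(10/21) = 1000/7;  2·(-15)·(-2)·∫sin(5x)·cos(x) dx = 60·(0) = 0;  2·(-10)·(-2)·∫cos(2x)·cos(x) dx = 40·(0) = 0.
  So ∫_0^π (u')² dx = 225*π/2 + 50*π + 2*π + 1000/7 + 0 + 0 = 1000/7 + 329*π/2.
||u||_{H^1}^2 = (40/7 + 19*π) + (1000/7 + 329*π/2) = 1040/7 + 367*π/2.


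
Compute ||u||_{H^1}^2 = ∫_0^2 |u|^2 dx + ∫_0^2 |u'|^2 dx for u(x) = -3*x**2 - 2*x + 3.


||u||_{H^1}^2 = 3214/15

The H^1 norm (squared) on an interval (0, L) is
  ||u||_{H^1}^2 = ∫_0^L u(x)^2 dx + ∫_0^L u'(x)^2 dx.
Compute u'(x) = -6*x - 2.
Then u(x)^2 = 9*x**4 + 12*x**3 - 14*x**2 - 12*x + 9 and u'(x)^2 = 36*x**2 + 24*x + 4.
Integrate each monomial from 0 to 2 using ∫_0^2 c·x^n dx = c·2^(n+1)/(n+1):
  ∫_0^2 u(x)^2 dx = ∫_0^2 (9*x^4 + 12*x^3 - 14*x^2 - 12*x + 9) dx. Term by term:
    ∫_0^2 9*x^4 dx = 288/5;  ∫_0^2 12*x^3 dx = 48;  ∫_0^2 -14*x^2 dx = -112/3;
    ∫_0^2 -12*x dx = -24;  ∫_0^2 9 dx = 18.
  Sum: 288/5 + 48 − 112/3 − 24 + 18 = 934/15.
  ∫_0^2 u'(x)^2 dx = ∫_0^2 (36*x^2 + 24*x + 4) dx. Term by term:
    ∫_0^2 36*x^2 dx = 96;  ∫_0^2 24*x dx = 48;  ∫_0^2 4 dx = 8.
  Sum: 96 + 48 + 8 = 152.
Adding: ||u||_{H^1}^2 = 934/15 + 152 = 3214/15.


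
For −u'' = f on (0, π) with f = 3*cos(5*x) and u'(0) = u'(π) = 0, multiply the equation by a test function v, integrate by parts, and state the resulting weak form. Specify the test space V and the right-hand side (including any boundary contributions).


V = H^1(0, π) (no boundary constraint on v; u is determined up to an additive constant); weak form: ∫_0^π u'v' dx = ∫_0^π (3*cos(5*x)) v dx for all v ∈ V.

Multiply both sides by a test function v and integrate from 0 to π:
  ∫_0^π −u''(x) v(x) dx = ∫_0^π f(x) v(x) dx.
Integrate the LHS by parts once:
  ∫_0^π −u'' v dx = −[u'(x) v(x)]_0^π + ∫_0^π u'(x) v'(x) dx.
Thus ∫_0^π u'(x) v'(x) dx = ∫_0^π f(x) v(x) dx + [u'(x) v(x)]_0^π.
Choose V so that boundary terms are either known or forced to vanish.
u has homogeneous Neumann: u'(0) = u'(π) = 0. So [u' v]_0^π = 0·v(π) − 0·v(0) = 0 for any v; take V = H^1(0, π).
Weak formulation: find u (satisfying any essential BC) such that ∫_0^π u'(x) v'(x) dx = ∫_0^π f v dx for all v ∈ V (homogeneous Neumann, so boundary terms vanish).
Substituting f(x) = 3*cos(5*x), the right-hand side is ∫_0^π (3*cos(5*x)) v dx.
Compatibility check (pure Neumann): taking v ≡ 1 ∈ V gives 0 = ∫_0^π f dx + (0) − (0), i.e. ∫_0^π f dx must equal u'(0) − u'(π) = 0. Indeed ∫_0^π (3*cos(5*x)) dx = 0, so the data are compatible. The solution is then unique only up to an additive constant (fix it e.g. by requiring ∫_0^π u dx = 0).


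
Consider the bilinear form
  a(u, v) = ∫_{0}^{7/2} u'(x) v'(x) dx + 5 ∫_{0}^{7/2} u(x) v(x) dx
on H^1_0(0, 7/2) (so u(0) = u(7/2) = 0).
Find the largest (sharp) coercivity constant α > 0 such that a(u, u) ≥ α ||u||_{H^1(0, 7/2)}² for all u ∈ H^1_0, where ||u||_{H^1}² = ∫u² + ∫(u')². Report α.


α = 1

Coercivity of a(·,·) on H^1_0(0, 7/2) means a(u, u) ≥ α ||u||_{H^1}² for every u ∈ H^1_0.
The interval has length L = 7/2, and Poincaré/coercivity depend only on L. Here a(u, u) = ∫(u')² + (5)·∫u².
Here c = 5 ≥ 1, so a(u,u) = ∫(u')² + c∫u² ≥ ∫(u')² + ∫u² = ||u||_{H^1}², i.e. α = 1 works. No larger α is possible: a(u,u) ≥ α||u||_{H^1}² means (1−α)∫(u')² ≥ (α−c)∫u², and for the modes u_n = sin(nπ(x−x₀)/L) (x₀ the left endpoint) one has ∫u_n²/∫(u_n')² = (L/(nπ))² → 0, so a(u_n,u_n)/||u_n||_{H^1}² → 1. Hence the optimal constant is α = 1.
Therefore α = 1.


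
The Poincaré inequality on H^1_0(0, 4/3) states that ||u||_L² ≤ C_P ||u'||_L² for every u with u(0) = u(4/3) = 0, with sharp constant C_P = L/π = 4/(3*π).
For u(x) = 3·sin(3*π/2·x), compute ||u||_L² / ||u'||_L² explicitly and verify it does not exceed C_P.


||u||_L² / ||u'||_L² = 2/(3*π) < C_P = 4/(3*π).

u(x) = 3·sin(3*π/2·x), so u'(x) = 9*π*cos(3*π*x/2)/2.
Writing u(x) = A·sin(kπx/L) with A = 3 and k = 2, use ∫_0^L sin²(kπx/L) dx = L/2 and ∫_0^L cos²(kπx/L) dx = L/2.
u² = 9·sin²(3*π/2·x) and (u')² = 81*π^2/4·cos²(3*π/2·x), and each of sin², cos² integrates to L/2 = 2/3 over (0, 4/3).
∫_0^4/3 u² dx = 6, so ||u||_L² = sqrt(6).
∫_0^4/3 (u')² dx = 27*π^2/2, so ||u'||_L² = 3*sqrt(6)*π/2.
Ratio ||u||_L² / ||u'||_L² = 2/(3*π).
Sharp Poincaré constant on H^1_0(0, 4/3) is C_P = L/π = 4/(3*π), achieved by sin(3*π/4·x).
This is the k = 2 harmonic; the ratio L/(kπ) is strictly less than C_P = L/π, consistent with the sharp inequality ||u||_L² ≤ C_P ||u'||_L².


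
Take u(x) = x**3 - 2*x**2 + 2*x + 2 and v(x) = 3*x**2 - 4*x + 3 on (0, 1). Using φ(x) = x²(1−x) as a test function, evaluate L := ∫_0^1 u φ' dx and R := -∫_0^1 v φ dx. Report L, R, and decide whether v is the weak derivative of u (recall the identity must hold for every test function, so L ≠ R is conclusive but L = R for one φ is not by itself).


LHS = -1/15, RHS = -3/20. No, v is not the weak derivative of u.

u(x) = x**3 - 2*x**2 + 2*x + 2, classical derivative u'(x) = 3*x**2 - 4*x + 2.
φ(x) = x²(1−x), so φ'(x) = x*(2 - 3*x).
Note φ(0) = φ(1) = 0, so the boundary term u·φ vanishes.
LHS = ∫_0^1 u(x) φ'(x) dx = ∫_0^1 (-3*x^5 + 8*x^4 - 10*x^3 - 2*x^2 + 4*x) dx. Term by term:
  ∫_0^1 -3*x^5 dx = -1/2;  ∫_0^1 8*x^4 dx = 8/5;  ∫_0^1 -10*x^3 dx = -5/2;
  ∫_0^1 -2*x^2 dx = -2/3;  ∫_0^1 4*x dx = 2.
Sum: -1/2 + 8/5 − 5/2 − 2/3 + 2 = -1/15.
So LHS = -1/15.
∫_0^1 v(x) φ(x) dx = ∫_0^1 (-3*x^5 + 7*x^4 - 7*x^3 + 3*x^2) dx. Term by term:
  ∫_0^1 -3*x^5 dx = -1/2;  ∫_0^1 7*x^4 dx = 7/5;  ∫_0^1 -7*x^3 dx = -7/4;
  ∫_0^1 3*x^2 dx = 1.
Sum: -1/2 + 7/5 − 7/4 + 1 = 3/20.
So RHS = -∫_0^1 v(x) φ(x) dx = -3/20.
LHS − RHS = 1/12 ≠ 0, so the identity fails.
(For a valid weak derivative the identity must hold for EVERY test function, in particular this one. The failure shows v is NOT the weak derivative of u.)
Correct weak derivative would be u'(x) = 3*x**2 - 4*x + 2.


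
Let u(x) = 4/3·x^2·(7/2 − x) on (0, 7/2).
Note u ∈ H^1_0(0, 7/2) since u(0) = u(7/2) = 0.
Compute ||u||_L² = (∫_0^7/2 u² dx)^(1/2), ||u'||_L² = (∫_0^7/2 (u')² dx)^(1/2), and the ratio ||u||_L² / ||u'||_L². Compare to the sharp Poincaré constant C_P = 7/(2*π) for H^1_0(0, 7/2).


||u||_L² / ||u'||_L² = sqrt(14)/4 < C_P = 7/(2*π).

u(x) = 4/3·x^2·(7/2 − x), so u'(x) = 4*x*(7 - 3*x)/3.
u(x) = 4/3·x^2·(7/2 − x) vanishes at x = 0 and x = 7/2, so u ∈ H^1_0(0, 7/2). Differentiate via the product rule and integrate the resulting polynomials term by term.
  ∫_0^7/2 u² dx = ∫_0^7/2 (16*x^6/9 - 112*x^5/9 + 196*x^4/9) dx. Term by term:
    ∫_0^7/2 16*x^6/9 dx = 117649/72;  ∫_0^7/2 -112*x^5/9 dx = -823543/216;  ∫_0^7/2 196*x^4/9 dx = 823543/360.
  Sum: 117649/72 − 823543/216 + 823543/360 = 117649/1080.
  ∫_0^7/2 (u')² dx = ∫_0^7/2 (16*x^4 - 224*x^3/3 + 784*x^2/9) dx. Term by term:
    ∫_0^7/2 16*x^4 dx = 16807/10;  ∫_0^7/2 -224*x^3/3 dx = -16807/6;  ∫_0^7/2 784*x^2/9 dx = 33614/27.
  Sum: 16807/10 − 16807/6 + 33614/27 = 16807/135.
∫_0^7/2 u² dx = 117649/1080, so ||u||_L² = 343*sqrt(30)/180.
∫_0^7/2 (u')² dx = 16807/135, so ||u'||_L² = 49*sqrt(105)/45.
Ratio ||u||_L² / ||u'||_L² = sqrt(14)/4.
Sharp Poincaré constant on H^1_0(0, 7/2) is C_P = L/π = 7/(2*π), achieved by sin(2*π/7·x).
A polynomial bump cannot attain the sharp Poincaré constant (only the first sine eigenfunction does), so the ratio is strictly less than C_P, consistent with ||u||_L² ≤ C_P ||u'||_L².


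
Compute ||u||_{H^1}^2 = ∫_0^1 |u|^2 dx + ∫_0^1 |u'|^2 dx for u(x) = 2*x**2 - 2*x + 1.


||u||_{H^1}^2 = 9/5

The H^1 norm (squared) on an interval (0, L) is
  ||u||_{H^1}^2 = ∫_0^L u(x)^2 dx + ∫_0^L u'(x)^2 dx.
Compute u'(x) = 4*x - 2.
Then u(x)^2 = 4*x**4 - 8*x**3 + 8*x**2 - 4*x + 1 and u'(x)^2 = 16*x**2 - 16*x + 4.
Integrate each monomial from 0 to 1 using ∫_0^1 c·x^n dx = c·1^(n+1)/(n+1):
  ∫_0^1 u(x)^2 dx = ∫_0^1 (4*x^4 - 8*x^3 + 8*x^2 - 4*x + 1) dx. Term by term:
    ∫_0^1 4*x^4 dx = 4/5;  ∫_0^1 -8*x^3 dx = -2;  ∫_0^1 8*x^2 dx = 8/3;
    ∫_0^1 -4*x dx = -2;  ∫_0^1 1 dx = 1.
  Sum: 4/5 − 2 + 8/3 − 2 + 1 = 7/15.
  ∫_0^1 u'(x)^2 dx = ∫_0^1 (16*x^2 - 16*x + 4) dx. Term by term:
    ∫_0^1 16*x^2 dx = 16/3;  ∫_0^1 -16*x dx = -8;  ∫_0^1 4 dx = 4.
  Sum: 16/3 − 8 + 4 = 4/3.
Adding: ||u||_{H^1}^2 = 7/15 + 4/3 = 9/5.


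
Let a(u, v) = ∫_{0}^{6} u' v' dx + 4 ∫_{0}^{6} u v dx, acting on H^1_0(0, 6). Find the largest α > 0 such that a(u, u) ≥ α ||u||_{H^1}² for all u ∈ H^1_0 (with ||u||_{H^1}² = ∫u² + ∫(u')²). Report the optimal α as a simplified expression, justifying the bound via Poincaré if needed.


α = 1

Coercivity of a(·,·) on H^1_0(0, 6) means a(u, u) ≥ α ||u||_{H^1}² for every u ∈ H^1_0.
The interval has length L = 6, and Poincaré/coercivity depend only on L. Here a(u, u) = ∫(u')² + (4)·∫u².
Here c = 4 ≥ 1, so a(u,u) = ∫(u')² + c∫u² ≥ ∫(u')² + ∫u² = ||u||_{H^1}², i.e. α = 1 works. No larger α is possible: a(u,u) ≥ α||u||_{H^1}² means (1−α)∫(u')² ≥ (α−c)∫u², and for the modes u_n = sin(nπ(x−x₀)/L) (x₀ the left endpoint) one has ∫u_n²/∫(u_n')² = (L/(nπ))² → 0, so a(u_n,u_n)/||u_n||_{H^1}² → 1. Hence the optimal constant is α = 1.
Therefore α = 1.


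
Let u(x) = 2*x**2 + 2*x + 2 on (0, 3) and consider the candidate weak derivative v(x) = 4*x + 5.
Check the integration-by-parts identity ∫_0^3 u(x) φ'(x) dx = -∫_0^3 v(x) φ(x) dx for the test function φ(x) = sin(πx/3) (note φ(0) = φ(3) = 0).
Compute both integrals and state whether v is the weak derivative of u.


LHS = -48/π, RHS = -66/π. No, v is not the weak derivative of u.

u(x) = 2*x**2 + 2*x + 2, classical derivative u'(x) = 4*x + 2.
φ(x) = sin(πx/3), so φ'(x) = π*cos(π*x/3)/3.
Note φ(0) = φ(3) = 0, so the boundary term u·φ vanishes.
LHS = ∫_0^3 u(x) φ'(x) dx = ∫_0^3 (2*π*x^2*cos(π*x/3)/3 + 2*π*x*cos(π*x/3)/3 + 2*π*cos(π*x/3)/3) dx. Term by term:
  ∫_0^3 2*π*cos(π*x/3)/3 dx = 0;  ∫_0^3 2*π*x*cos(π*x/3)/3 dx = -12/π;  ∫_0^3 2*π*x^2*cos(π*x/3)/3 dx = -36/π.
Sum: 0 − 12/π − 36/π = -48/π.
So LHS = -48/π.
∫_0^3 v(x) φ(x) dx = ∫_0^3 (4*x*sin(π*x/3) + 5*sin(π*x/3)) dx. Term by term:
  ∫_0^3 5*sin(π*x/3) dx = 30/π;  ∫_0^3 4*x*sin(π*x/3) dx = 36/π.
Sum: 30/π + 36/π = 66/π.
So RHS = -∫_0^3 v(x) φ(x) dx = -66/π.
LHS − RHS = 18/π ≠ 0, so the identity fails.
(For a valid weak derivative the identity must hold for EVERY test function, in particular this one. The failure shows v is NOT the weak derivative of u.)
Correct weak derivative would be u'(x) = 4*x + 2.


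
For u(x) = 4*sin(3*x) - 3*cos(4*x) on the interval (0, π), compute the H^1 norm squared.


||u||_{H^1(0,π)}^2 = 2448/7 + 313*π/2

u'(x) = 12*sin(4*x) + 12*cos(3*x).
Expand u² and (u')² and integrate term by term on (0, π), using: for integers n ≥ 1, ∫_0^π sin²(nx) dx = ∫_0^π cos²(nx) dx = π/2; for n ≠ n', ∫_0^π sin(nx)sin(n'x) dx = ∫_0^π cos(nx)cos(n'x) dx = 0; and by product-to-sum, ∫_0^π sin(nx)cos(n'x) dx = ½∫_0^π [sin((n+n')x) + sin((n−n')x)] dx, which is 0 when n+n' is even and 2n/(n²−n'²) when n+n' is odd (it need not vanish on (0, π)).
  u² squared terms: (-3)²·∫cos(4x)² dx = 9·π/2 = 9*π/2;  (4)²·∫sin(3x)² dx = 16·π/2 = 8*π.
  u² cross terms: 2·(-3)·(4)·∫cos(4x)·sin(3x) dx = -24·(-6/7) = 144/7.
  So ∫_0^π u² dx = 9*π/2 + 8*π + 144/7 = 144/7 + 25*π/2.
  (u')² squared terms: (12)²·∫cos(3x)² dx = 144·π/2 = 72*π;  (12)²·∫sin(4x)² dx = 144·π/2 = 72*π.
  (u')² cross terms: 2·(12)·(12)·∫cos(3x)·sin(4x) dx = 288·(8/7) = 2304/7.
  So ∫_0^π (u')² dx = 72*π + 72*π + 2304/7 = 2304/7 + 144*π.
||u||_{H^1}^2 = (144/7 + 25*π/2) + (2304/7 + 144*π) = 2448/7 + 313*π/2.


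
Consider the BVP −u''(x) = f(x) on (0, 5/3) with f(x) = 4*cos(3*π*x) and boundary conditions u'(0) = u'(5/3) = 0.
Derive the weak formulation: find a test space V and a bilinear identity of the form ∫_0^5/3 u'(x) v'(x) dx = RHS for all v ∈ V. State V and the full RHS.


V = H^1(0, 5/3) (no boundary constraint on v; u is determined up to an additive constant); weak form: ∫_0^5/3 u'v' dx = ∫_0^5/3 (4*cos(3*π*x)) v dx for all v ∈ V.

Multiply both sides by a test function v and integrate from 0 to 5/3:
  ∫_0^5/3 −u''(x) v(x) dx = ∫_0^5/3 f(x) v(x) dx.
Integrate the LHS by parts once:
  ∫_0^5/3 −u'' v dx = −[u'(x) v(x)]_0^5/3 + ∫_0^5/3 u'(x) v'(x) dx.
Thus ∫_0^5/3 u'(x) v'(x) dx = ∫_0^5/3 f(x) v(x) dx + [u'(x) v(x)]_0^5/3.
Choose V so that boundary terms are either known or forced to vanish.
u has homogeneous Neumann: u'(0) = u'(5/3) = 0. So [u' v]_0^5/3 = 0·v(5/3) − 0·v(0) = 0 for any v; take V = H^1(0, 5/3).
Weak formulation: find u (satisfying any essential BC) such that ∫_0^5/3 u'(x) v'(x) dx = ∫_0^5/3 f v dx for all v ∈ V (homogeneous Neumann, so boundary terms vanish).
Substituting f(x) = 4*cos(3*π*x), the right-hand side is ∫_0^5/3 (4*cos(3*π*x)) v dx.
Compatibility check (pure Neumann): taking v ≡ 1 ∈ V gives 0 = ∫_0^5/3 f dx + (0) − (0), i.e. ∫_0^5/3 f dx must equal u'(0) − u'(5/3) = 0. Indeed ∫_0^5/3 (4*cos(3*π*x)) dx = 0, so the data are compatible. The solution is then unique only up to an additive constant (fix it e.g. by requiring ∫_0^5/3 u dx = 0).


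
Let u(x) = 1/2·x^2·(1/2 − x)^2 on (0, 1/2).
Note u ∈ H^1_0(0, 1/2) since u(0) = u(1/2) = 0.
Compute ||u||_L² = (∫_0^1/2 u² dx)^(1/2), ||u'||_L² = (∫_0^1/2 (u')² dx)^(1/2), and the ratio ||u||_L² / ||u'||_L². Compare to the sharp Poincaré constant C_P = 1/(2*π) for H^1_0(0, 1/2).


||u||_L² / ||u'||_L² = sqrt(3)/12 < C_P = 1/(2*π).

u(x) = 1/2·x^2·(1/2 − x)^2, so u'(x) = x*(2*x - 1)*(4*x - 1)/4.
u(x) = 1/2·x^2·(1/2 − x)^2 vanishes at x = 0 and x = 1/2, so u ∈ H^1_0(0, 1/2). Differentiate via the product rule and integrate the resulting polynomials term by term.
  ∫_0^1/2 u² dx = ∫_0^1/2 (x^8/4 - x^7/2 + 3*x^6/8 - x^5/8 + x^4/64) dx. Term by term:
    ∫_0^1/2 x^8/4 dx = 1/18432;  ∫_0^1/2 -x^7/2 dx = -1/4096;  ∫_0^1/2 3*x^6/8 dx = 3/7168;
    ∫_0^1/2 -x^5/8 dx = -1/3072;  ∫_0^1/2 x^4/64 dx = 1/10240.
  Sum: 1/18432 − 1/4096 + 3/7168 − 1/3072 + 1/10240 = 1/1290240.
  ∫_0^1/2 (u')² dx = ∫_0^1/2 (4*x^6 - 6*x^5 + 13*x^4/4 - 3*x^3/4 + x^2/16) dx. Term by term:
    ∫_0^1/2 4*x^6 dx = 1/224;  ∫_0^1/2 -6*x^5 dx = -1/64;  ∫_0^1/2 13*x^4/4 dx = 13/640;
    ∫_0^1/2 -3*x^3/4 dx = -3/256;  ∫_0^1/2 x^2/16 dx = 1/384.
  Sum: 1/224 − 1/64 + 13/640 − 3/256 + 1/384 = 1/26880.
∫_0^1/2 u² dx = 1/1290240, so ||u||_L² = sqrt(35)/6720.
∫_0^1/2 (u')² dx = 1/26880, so ||u'||_L² = sqrt(105)/1680.
Ratio ||u||_L² / ||u'||_L² = sqrt(3)/12.
Sharp Poincaré constant on H^1_0(0, 1/2) is C_P = L/π = 1/(2*π), achieved by sin(2*π·x).
A polynomial bump cannot attain the sharp Poincaré constant (only the first sine eigenfunction does), so the ratio is strictly less than C_P, consistent with ||u||_L² ≤ C_P ||u'||_L².


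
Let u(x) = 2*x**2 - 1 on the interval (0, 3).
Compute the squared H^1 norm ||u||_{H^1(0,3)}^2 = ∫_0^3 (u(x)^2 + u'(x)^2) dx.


||u||_{H^1}^2 = 1527/5

The H^1 norm (squared) on an interval (0, L) is
  ||u||_{H^1}^2 = ∫_0^L u(x)^2 dx + ∫_0^L u'(x)^2 dx.
Compute u'(x) = 4*x.
Then u(x)^2 = 4*x**4 - 4*x**2 + 1 and u'(x)^2 = 16*x**2.
Integrate each monomial from 0 to 3 using ∫_0^3 c·x^n dx = c·3^(n+1)/(n+1):
  ∫_0^3 u(x)^2 dx = ∫_0^3 (4*x^4 - 4*x^2 + 1) dx. Term by term:
    ∫_0^3 4*x^4 dx = 972/5;  ∫_0^3 -4*x^2 dx = -36;  ∫_0^3 1 dx = 3.
  Sum: 972/5 − 36 + 3 = 807/5.
  ∫_0^3 u'(x)^2 dx = ∫_0^3 (16*x^2) dx. Term by term:
    ∫_0^3 16*x^2 dx = 144.
Adding: ||u||_{H^1}^2 = 807/5 + 144 = 1527/5.


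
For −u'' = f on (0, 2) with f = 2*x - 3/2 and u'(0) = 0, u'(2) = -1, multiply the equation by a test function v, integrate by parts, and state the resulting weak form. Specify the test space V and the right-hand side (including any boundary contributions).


V = H^1(0, 2) (v unrestricted at boundary; u is determined up to an additive constant); weak form: ∫_0^2 u'v' dx = ∫_0^2 (2*x - 3/2) v dx − v(2) for all v ∈ V.

Multiply both sides by a test function v and integrate from 0 to 2:
  ∫_0^2 −u''(x) v(x) dx = ∫_0^2 f(x) v(x) dx.
Integrate the LHS by parts once:
  ∫_0^2 −u'' v dx = −[u'(x) v(x)]_0^2 + ∫_0^2 u'(x) v'(x) dx.
Thus ∫_0^2 u'(x) v'(x) dx = ∫_0^2 f(x) v(x) dx + [u'(x) v(x)]_0^2.
Choose V so that boundary terms are either known or forced to vanish.
u has inhomogeneous Neumann u'(0) = 0, u'(2) = -1. [u' v]_0^2 = (-1)·v(2) − (0)·v(0) = − v(2). Take V = H^1(0, 2); boundary term becomes part of RHS.
Weak formulation: find u (satisfying any essential BC) such that ∫_0^2 u'(x) v'(x) dx = ∫_0^2 f v dx − v(2) for all v ∈ V (Neumann data are natural BCs: they enter the RHS as boundary terms).
Substituting f(x) = 2*x - 3/2, the right-hand side is ∫_0^2 (2*x - 3/2) v dx − v(2).
Compatibility check (pure Neumann): taking v ≡ 1 ∈ V gives 0 = ∫_0^2 f dx + (-1) − (0), i.e. ∫_0^2 f dx must equal u'(0) − u'(2) = 1. Indeed ∫_0^2 (2*x - 3/2) dx = 1, so the data are compatible. The solution is then unique only up to an additive constant (fix it e.g. by requiring ∫_0^2 u dx = 0).


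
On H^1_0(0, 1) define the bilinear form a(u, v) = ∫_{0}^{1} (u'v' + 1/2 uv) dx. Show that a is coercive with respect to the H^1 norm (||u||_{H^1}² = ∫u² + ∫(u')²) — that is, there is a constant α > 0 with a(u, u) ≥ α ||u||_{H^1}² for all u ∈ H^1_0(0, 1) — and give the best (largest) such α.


α = (1/2 + π^2)/(1 + π^2)

Coercivity of a(·,·) on H^1_0(0, 1) means a(u, u) ≥ α ||u||_{H^1}² for every u ∈ H^1_0.
The interval has length L = 1, and Poincaré/coercivity depend only on L. Here a(u, u) = ∫(u')² + (1/2)·∫u².
Here 0 < c = 1/2 < 1. The condition a(u,u) ≥ α||u||_{H^1}² reads (1−α)∫(u')² ≥ (α−c)∫u². Any admissible α is ≤ 1 (rapidly oscillating u have ∫u²/∫(u')² → 0), and α = 1 would force 0 ≥ (1−c)∫u², impossible since c < 1; so 1−α > 0. By the sharp Poincaré inequality on H^1_0 of an interval of length L, ∫(u')² ≥ (π/L)²∫u² with equality for the first sine mode sin(π(x−x₀)/L) (x₀ the left endpoint), so the inequality holds for all u iff (1−α)(π/L)² ≥ α − c, i.e. α ≤ ((π/L)² + c)/((π/L)² + 1) = (1 + c(L/π)²)/(1 + (L/π)²). With (π/L)² = π^2 and c = 1/2, the largest admissible constant is α = ((π/L)² + c)/((π/L)² + 1).
Simplifying, α = (1/2 + π^2)/(1 + π^2).


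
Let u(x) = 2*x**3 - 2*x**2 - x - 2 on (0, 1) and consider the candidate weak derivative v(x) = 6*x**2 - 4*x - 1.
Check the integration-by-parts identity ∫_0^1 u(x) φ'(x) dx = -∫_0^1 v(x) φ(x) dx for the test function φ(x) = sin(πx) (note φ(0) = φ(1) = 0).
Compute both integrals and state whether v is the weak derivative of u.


LHS = 24/π^3, RHS = 24/π^3. Yes, v = u' weakly.

u(x) = 2*x**3 - 2*x**2 - x - 2, classical derivative u'(x) = 6*x**2 - 4*x - 1.
φ(x) = sin(πx), so φ'(x) = π*cos(π*x).
Note φ(0) = φ(1) = 0, so the boundary term u·φ vanishes.
LHS = ∫_0^1 u(x) φ'(x) dx = ∫_0^1 (2*π*x^3*cos(π*x) - 2*π*x^2*cos(π*x) - π*x*cos(π*x) - 2*π*cos(π*x)) dx. Term by term:
  ∫_0^1 -2*π*cos(π*x) dx = 0;  ∫_0^1 -π*x*cos(π*x) dx = 2/π;  ∫_0^1 -2*π*x^2*cos(π*x) dx = 4/π;
  ∫_0^1 2*π*x^3*cos(π*x) dx = -6/π + 24/π^3.
Sum: 0 + 2/π + 4/π + -6/π + 24/π^3 = 24/π^3.
So LHS = 24/π^3.
∫_0^1 v(x) φ(x) dx = ∫_0^1 (6*x^2*sin(π*x) - 4*x*sin(π*x) - sin(π*x)) dx. Term by term:
  ∫_0^1 -sin(π*x) dx = -2/π;  ∫_0^1 -4*x*sin(π*x) dx = -4/π;  ∫_0^1 6*x^2*sin(π*x) dx = -24/π^3 + 6/π.
Sum: -2/π − 4/π + -24/π^3 + 6/π = -24/π^3.
So RHS = -∫_0^1 v(x) φ(x) dx = 24/π^3.
LHS = RHS, so the identity holds for this test φ.
Moreover u is smooth here and v(x) = u'(x) = 6*x**2 - 4*x - 1 pointwise, so the identity holds for every test function. Hence v is the weak derivative of u.


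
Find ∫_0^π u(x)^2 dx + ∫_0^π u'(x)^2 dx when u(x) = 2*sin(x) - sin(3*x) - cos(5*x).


||u||_{H^1(0,π)}^2 = 22*π

u'(x) = 5*sin(5*x) + 2*cos(x) - 3*cos(3*x).
Expand u² and (u')² and integrate term by term on (0, π), using: for integers n ≥ 1, ∫_0^π sin²(nx) dx = ∫_0^π cos²(nx) dx = π/2; for n ≠ n', ∫_0^π sin(nx)sin(n'x) dx = ∫_0^π cos(nx)cos(n'x) dx = 0; and by product-to-sum, ∫_0^π sin(nx)cos(n'x) dx = ½∫_0^π [sin((n+n')x) + sin((n−n')x)] dx, which is 0 when n+n' is even and 2n/(n²−n'²) when n+n' is odd (it need not vanish on (0, π)).
  u² squared terms: (-1)²·∫cos(5x)² dx = 1·π/2 = π/2;  (-1)²·∫sin(3x)² dx = 1·π/2 = π/2;  (2)²·∫sin(x)² dx = 4·π/2 = 2*π.
  u² cross terms: 2·(-1)·(-1)·∫cos(5x)·sin(3x) dx = 2·(0) = 0;  2·(-1)·(2)·∫cos(5x)·sin(x) dx = -4·(0) = 0;  2·(-1)·(2)·∫sin(3x)·sin(x) dx = -4·(0) = 0.
  So ∫_0^π u² dx = π/2 + π/2 + 2*π + 0 + 0 + 0 = 3*π.
  (u')² squared terms: (-3)²·∫cos(3x)² dx = 9·π/2 = 9*π/2;  (2)²·∫cos(x)² dx = 4·π/2 = 2*π;  (5)²·∫sin(5x)² dx = 25·π/2 = 25*π/2.
  (u')² cross terms: 2·(-3)·(2)·∫cos(3x)·cos(x) dx = -12·(0) = 0;  2·(-3)·(5)·∫cos(3x)·sin(5x) dx = -30·(0) = 0;  2·(2)·(5)·∫cos(x)·sin(5x) dx = 20·(0) = 0.
  So ∫_0^π (u')² dx = 9*π/2 + 2*π + 25*π/2 + 0 + 0 + 0 = 19*π.
||u||_{H^1}^2 = (3*π) + (19*π) = 22*π.


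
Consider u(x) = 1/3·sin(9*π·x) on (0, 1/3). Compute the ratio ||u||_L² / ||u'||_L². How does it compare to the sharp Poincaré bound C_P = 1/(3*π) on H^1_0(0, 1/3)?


||u||_L² / ||u'||_L² = 1/(9*π) < C_P = 1/(3*π).

u(x) = 1/3·sin(9*π·x), so u'(x) = 3*π*cos(9*π*x).
Writing u(x) = A·sin(kπx/L) with A = 1/3 and k = 3, use ∫_0^L sin²(kπx/L) dx = L/2 and ∫_0^L cos²(kπx/L) dx = L/2.
u² = 1/9·sin²(9*π·x) and (u')² = 9*π^2·cos²(9*π·x), and each of sin², cos² integrates to L/2 = 1/6 over (0, 1/3).
∫_0^1/3 u² dx = 1/54, so ||u||_L² = sqrt(6)/18.
∫_0^1/3 (u')² dx = 3*π^2/2, so ||u'||_L² = sqrt(6)*π/2.
Ratio ||u||_L² / ||u'||_L² = 1/(9*π).
Sharp Poincaré constant on H^1_0(0, 1/3) is C_P = L/π = 1/(3*π), achieved by sin(3*π·x).
This is the k = 3 harmonic; the ratio L/(kπ) is strictly less than C_P = L/π, consistent with the sharp inequality ||u||_L² ≤ C_P ||u'||_L².


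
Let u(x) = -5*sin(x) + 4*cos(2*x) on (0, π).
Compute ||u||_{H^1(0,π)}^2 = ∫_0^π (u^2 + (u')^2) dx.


||u||_{H^1(0,π)}^2 = 400/3 + 65*π

u'(x) = -8*sin(2*x) - 5*cos(x).
Expand u² and (u')² and integrate term by term on (0, π), using: for integers n ≥ 1, ∫_0^π sin²(nx) dx = ∫_0^π cos²(nx) dx = π/2; for n ≠ n', ∫_0^π sin(nx)sin(n'x) dx = ∫_0^π cos(nx)cos(n'x) dx = 0; and by product-to-sum, ∫_0^π sin(nx)cos(n'x) dx = ½∫_0^π [sin((n+n')x) + sin((n−n')x)] dx, which is 0 when n+n' is even and 2n/(n²−n'²) when n+n' is odd (it need not vanish on (0, π)).
  u² squared terms: (-5)²·∫sin(x)² dx = 25·π/2 = 25*π/2;  (4)²·∫cos(2x)² dx = 16·π/2 = 8*π.
  u² cross terms: 2·(-5)·(4)·∫sin(x)·cos(2x) dx = -40·(-2/3) = 80/3.
  So ∫_0^π u² dx = 25*π/2 + 8*π + 80/3 = 80/3 + 41*π/2.
  (u')² squared terms: (-8)²·∫sin(2x)² dx = 64·π/2 = 32*π;  (-5)²·∫cos(x)² dx = 25·π/2 = 25*π/2.
  (u')² cross terms: 2·(-8)·(-5)·∫sin(2x)·cos(x) dx = 80·(4/3) = 320/3.
  So ∫_0^π (u')² dx = 32*π + 25*π/2 + 320/3 = 320/3 + 89*π/2.
||u||_{H^1}^2 = (80/3 + 41*π/2) + (320/3 + 89*π/2) = 400/3 + 65*π.


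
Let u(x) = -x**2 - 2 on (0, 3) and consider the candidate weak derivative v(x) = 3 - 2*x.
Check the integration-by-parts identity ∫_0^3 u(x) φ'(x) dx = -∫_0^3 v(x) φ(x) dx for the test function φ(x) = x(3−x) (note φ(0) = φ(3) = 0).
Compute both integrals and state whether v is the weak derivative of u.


LHS = 27/2, RHS = 0. No, v is not the weak derivative of u.

u(x) = -x**2 - 2, classical derivative u'(x) = -2*x.
φ(x) = x(3−x), so φ'(x) = 3 - 2*x.
Note φ(0) = φ(3) = 0, so the boundary term u·φ vanishes.
LHS = ∫_0^3 u(x) φ'(x) dx = ∫_0^3 (2*x^3 - 3*x^2 + 4*x - 6) dx. Term by term:
  ∫_0^3 2*x^3 dx = 81/2;  ∫_0^3 -3*x^2 dx = -27;  ∫_0^3 4*x dx = 18;
  ∫_0^3 -6 dx = -18.
Sum: 81/2 − 27 + 18 − 18 = 27/2.
So LHS = 27/2.
∫_0^3 v(x) φ(x) dx = ∫_0^3 (2*x^3 - 9*x^2 + 9*x) dx. Term by term:
  ∫_0^3 2*x^3 dx = 81/2;  ∫_0^3 -9*x^2 dx = -81;  ∫_0^3 9*x dx = 81/2.
Sum: 81/2 − 81 + 81/2 = 0.
So RHS = -∫_0^3 v(x) φ(x) dx = 0.
LHS − RHS = 27/2 ≠ 0, so the identity fails.
(For a valid weak derivative the identity must hold for EVERY test function, in particular this one. The failure shows v is NOT the weak derivative of u.)
Correct weak derivative would be u'(x) = -2*x.


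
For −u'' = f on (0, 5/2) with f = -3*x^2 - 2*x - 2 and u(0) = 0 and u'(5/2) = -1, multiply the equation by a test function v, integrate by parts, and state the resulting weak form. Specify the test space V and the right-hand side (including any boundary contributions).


V = {v ∈ H^1(0, 5/2) : v(0) = 0} (test functions vanish at x = 0 where u is specified); weak form: ∫_0^5/2 u'v' dx = ∫_0^5/2 (-3*x^2 - 2*x - 2) v dx − v(5/2) for all v ∈ V.

Multiply both sides by a test function v and integrate from 0 to 5/2:
  ∫_0^5/2 −u''(x) v(x) dx = ∫_0^5/2 f(x) v(x) dx.
Integrate the LHS by parts once:
  ∫_0^5/2 −u'' v dx = −[u'(x) v(x)]_0^5/2 + ∫_0^5/2 u'(x) v'(x) dx.
Thus ∫_0^5/2 u'(x) v'(x) dx = ∫_0^5/2 f(x) v(x) dx + [u'(x) v(x)]_0^5/2.
Choose V so that boundary terms are either known or forced to vanish.
Mixed BC: u(0) = 0 (Dirichlet) and u'(5/2) = -1 (Neumann). Define V = {v ∈ H^1(0, 5/2) : v(0) = 0}. Then [u' v]_0^5/2 = u'(5/2)·v(5/2) − u'(0)·0 = − v(5/2).
Weak formulation: find u (satisfying any essential BC) such that ∫_0^5/2 u'(x) v'(x) dx = ∫_0^5/2 f v dx − v(5/2) for all v ∈ V (Dirichlet at 0 absorbed into V; Neumann datum at x = 5/2 contributes the boundary term).
Substituting f(x) = -3*x^2 - 2*x - 2, the right-hand side is ∫_0^5/2 (-3*x^2 - 2*x - 2) v dx − v(5/2).
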